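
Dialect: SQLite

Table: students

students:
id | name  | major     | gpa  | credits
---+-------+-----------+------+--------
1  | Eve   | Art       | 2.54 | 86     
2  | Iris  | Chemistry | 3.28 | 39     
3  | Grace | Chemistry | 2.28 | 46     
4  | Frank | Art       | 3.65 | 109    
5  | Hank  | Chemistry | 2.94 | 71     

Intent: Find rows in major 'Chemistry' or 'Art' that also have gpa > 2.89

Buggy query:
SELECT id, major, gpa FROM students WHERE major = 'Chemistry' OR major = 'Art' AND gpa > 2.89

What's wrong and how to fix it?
Bug: AND binds tighter than OR, so this parses as major = 'Chemistry' OR (major = 'Art' AND gpa > 2.89)

Fix: Group the OR with parentheses (or use IN), then AND the threshold

Corrected query:
SELECT id, major, gpa FROM students WHERE (major = 'Chemistry' OR major = 'Art') AND gpa > 2.89

Result:
id | major     | gpa 
---+-----------+-----
2  | Chemistry | 3.28
4  | Art       | 3.65
5  | Chemistry | 2.94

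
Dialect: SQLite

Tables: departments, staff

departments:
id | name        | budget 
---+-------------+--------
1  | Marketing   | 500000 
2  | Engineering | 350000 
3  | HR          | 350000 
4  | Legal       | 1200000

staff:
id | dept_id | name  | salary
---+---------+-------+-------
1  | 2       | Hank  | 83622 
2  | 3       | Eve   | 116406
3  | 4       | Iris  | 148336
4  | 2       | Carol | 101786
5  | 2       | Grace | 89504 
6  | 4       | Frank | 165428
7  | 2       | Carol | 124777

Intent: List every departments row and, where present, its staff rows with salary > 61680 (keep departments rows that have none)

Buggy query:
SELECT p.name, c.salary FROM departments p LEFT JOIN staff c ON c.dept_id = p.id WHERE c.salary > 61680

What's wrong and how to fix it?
Bug: A WHERE condition on the right-hand table after LEFT JOIN drops unmatched parents

Fix: Put 'c.salary > 61680' in the JOIN's ON clause instead of WHERE

Corrected query:
SELECT p.name, c.salary FROM departments p LEFT JOIN staff c ON c.dept_id = p.id AND c.salary > 61680

Result:
name        | salary
------------+-------
Marketing   | NULL  
Engineering | 83622 
Engineering | 89504 
Engineering | 101786
Engineering | 124777
HR          | 116406
Legal       | 148336
Legal       | 165428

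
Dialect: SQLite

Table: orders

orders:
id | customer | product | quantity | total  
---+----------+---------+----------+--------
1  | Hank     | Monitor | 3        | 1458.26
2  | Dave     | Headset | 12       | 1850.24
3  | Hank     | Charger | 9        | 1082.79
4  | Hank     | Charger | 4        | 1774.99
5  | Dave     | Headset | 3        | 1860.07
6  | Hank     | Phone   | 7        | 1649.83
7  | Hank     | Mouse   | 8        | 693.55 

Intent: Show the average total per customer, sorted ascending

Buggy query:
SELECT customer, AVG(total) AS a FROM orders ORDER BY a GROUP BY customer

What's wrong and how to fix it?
Bug: GROUP BY must precede ORDER BY

Fix: Move ORDER BY to the end, after GROUP BY

Corrected query:
SELECT customer, AVG(total) AS a FROM orders GROUP BY customer ORDER BY a

Result:
customer | a       
---------+---------
Hank     | 1331.884
Dave     | 1855.155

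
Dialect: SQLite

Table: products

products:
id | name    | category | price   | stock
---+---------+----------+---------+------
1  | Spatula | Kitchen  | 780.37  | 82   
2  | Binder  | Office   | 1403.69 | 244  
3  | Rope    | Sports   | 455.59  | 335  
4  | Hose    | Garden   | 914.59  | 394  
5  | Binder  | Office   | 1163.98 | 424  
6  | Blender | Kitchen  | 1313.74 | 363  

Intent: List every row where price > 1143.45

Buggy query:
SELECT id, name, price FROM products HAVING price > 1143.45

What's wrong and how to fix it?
Bug: HAVING filters the output of aggregation, but this query has no GROUP BY and no aggregate functions, so SQLite rejects it (HAVING clause on a non-aggregate query); the condition here is per row

Fix: Use WHERE for row-level filtering

Corrected query:
SELECT id, name, price FROM products WHERE price > 1143.45

Result:
id | name    | price  
---+---------+--------
2  | Binder  | 1403.69
5  | Binder  | 1163.98
6  | Blender | 1313.74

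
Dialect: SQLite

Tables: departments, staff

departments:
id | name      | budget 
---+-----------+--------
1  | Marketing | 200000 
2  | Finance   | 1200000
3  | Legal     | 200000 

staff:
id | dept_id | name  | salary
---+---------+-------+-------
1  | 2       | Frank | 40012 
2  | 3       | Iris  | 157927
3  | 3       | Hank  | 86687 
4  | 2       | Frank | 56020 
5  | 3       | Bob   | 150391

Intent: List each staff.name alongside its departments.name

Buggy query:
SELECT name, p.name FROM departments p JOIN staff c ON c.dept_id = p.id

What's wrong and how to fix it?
Bug: Both tables have a 'name' column; the unqualified reference is ambiguous

Fix: Prefix ambiguous columns with the table alias

Corrected query:
SELECT c.name, p.name FROM departments p JOIN staff c ON c.dept_id = p.id

Result:
name  | name   
------+--------
Frank | Finance
Iris  | Legal  
Hank  | Legal  
Frank | Finance
Bob   | Legal  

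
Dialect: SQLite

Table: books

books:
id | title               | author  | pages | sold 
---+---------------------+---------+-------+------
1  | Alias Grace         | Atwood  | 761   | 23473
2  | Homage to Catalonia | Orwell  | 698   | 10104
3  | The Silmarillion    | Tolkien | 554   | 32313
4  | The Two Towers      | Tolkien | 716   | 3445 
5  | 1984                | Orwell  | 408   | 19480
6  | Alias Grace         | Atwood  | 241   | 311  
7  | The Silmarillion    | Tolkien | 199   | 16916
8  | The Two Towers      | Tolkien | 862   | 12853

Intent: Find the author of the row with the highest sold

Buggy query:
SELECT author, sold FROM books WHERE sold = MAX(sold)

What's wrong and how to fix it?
Bug: WHERE is evaluated per row; an aggregate over the whole table isn't defined there

Fix: Wrap MAX in a scalar subquery so WHERE compares against a single value

Corrected query:
SELECT author, sold FROM books WHERE sold = (SELECT MAX(sold) FROM books)

Result:
author  | sold 
--------+------
Tolkien | 32313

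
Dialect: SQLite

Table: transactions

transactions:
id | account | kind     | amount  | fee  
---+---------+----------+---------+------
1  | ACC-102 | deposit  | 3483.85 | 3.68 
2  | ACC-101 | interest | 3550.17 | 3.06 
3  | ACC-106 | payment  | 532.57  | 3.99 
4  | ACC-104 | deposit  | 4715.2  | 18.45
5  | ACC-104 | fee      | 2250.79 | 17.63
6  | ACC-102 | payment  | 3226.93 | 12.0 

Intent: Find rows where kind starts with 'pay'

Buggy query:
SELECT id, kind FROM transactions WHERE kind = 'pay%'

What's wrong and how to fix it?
Bug: Wildcards only work with LIKE; '=' treats '%' as a literal character

Fix: Use LIKE for wildcard pattern matching

Corrected query:
SELECT id, kind FROM transactions WHERE kind LIKE 'pay%'

Result:
id | kind   
---+--------
3  | payment
6  | payment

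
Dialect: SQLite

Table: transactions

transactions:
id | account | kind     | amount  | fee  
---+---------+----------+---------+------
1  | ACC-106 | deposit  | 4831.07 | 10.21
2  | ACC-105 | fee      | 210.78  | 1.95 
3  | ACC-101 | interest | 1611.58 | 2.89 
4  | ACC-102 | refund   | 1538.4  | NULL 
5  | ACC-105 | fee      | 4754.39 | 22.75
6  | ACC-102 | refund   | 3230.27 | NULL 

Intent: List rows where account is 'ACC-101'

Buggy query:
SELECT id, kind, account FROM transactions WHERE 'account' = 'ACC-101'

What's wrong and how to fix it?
Bug: 'account' in single quotes is a string literal, not the column; the comparison is literal-vs-literal and never true

Fix: Remove the quotes around the column name (or use double quotes for an identifier)

Corrected query:
SELECT id, kind, account FROM transactions WHERE account = 'ACC-101'

Result:
id | kind     | account
---+----------+--------
3  | interest | ACC-101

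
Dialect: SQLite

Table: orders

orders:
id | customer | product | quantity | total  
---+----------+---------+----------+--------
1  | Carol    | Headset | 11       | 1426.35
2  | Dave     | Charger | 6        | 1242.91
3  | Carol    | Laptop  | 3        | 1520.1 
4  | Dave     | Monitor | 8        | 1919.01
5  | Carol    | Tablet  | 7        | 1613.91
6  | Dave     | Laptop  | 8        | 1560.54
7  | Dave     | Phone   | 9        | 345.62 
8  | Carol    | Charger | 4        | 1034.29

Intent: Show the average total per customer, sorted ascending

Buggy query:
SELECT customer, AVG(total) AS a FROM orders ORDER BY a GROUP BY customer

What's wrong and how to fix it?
Bug: GROUP BY must precede ORDER BY

Fix: Move ORDER BY to the end, after GROUP BY

Corrected query:
SELECT customer, AVG(total) AS a FROM orders GROUP BY customer ORDER BY a

Result:
customer | a        
---------+----------
Dave     | 1267.02  
Carol    | 1398.6625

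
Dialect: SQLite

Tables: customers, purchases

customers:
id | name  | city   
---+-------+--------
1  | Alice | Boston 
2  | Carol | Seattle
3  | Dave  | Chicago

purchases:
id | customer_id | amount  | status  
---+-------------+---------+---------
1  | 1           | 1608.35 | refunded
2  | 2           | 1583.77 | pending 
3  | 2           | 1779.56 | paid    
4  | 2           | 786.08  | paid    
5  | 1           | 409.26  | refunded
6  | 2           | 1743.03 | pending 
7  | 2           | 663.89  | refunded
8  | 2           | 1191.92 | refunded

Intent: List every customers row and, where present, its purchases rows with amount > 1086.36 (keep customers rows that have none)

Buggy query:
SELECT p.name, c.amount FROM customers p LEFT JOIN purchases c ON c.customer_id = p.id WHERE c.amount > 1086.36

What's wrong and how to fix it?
Bug: Filtering c.amount in WHERE discards the NULL rows produced by LEFT JOIN, turning it into an inner join

Fix: Move the right-table condition into the ON clause so unmatched parents are kept

Corrected query:
SELECT p.name, c.amount FROM customers p LEFT JOIN purchases c ON c.customer_id = p.id AND c.amount > 1086.36

Result:
name  | amount 
------+--------
Alice | 1608.35
Carol | 1191.92
Carol | 1583.77
Carol | 1743.03
Carol | 1779.56
Dave  | NULL   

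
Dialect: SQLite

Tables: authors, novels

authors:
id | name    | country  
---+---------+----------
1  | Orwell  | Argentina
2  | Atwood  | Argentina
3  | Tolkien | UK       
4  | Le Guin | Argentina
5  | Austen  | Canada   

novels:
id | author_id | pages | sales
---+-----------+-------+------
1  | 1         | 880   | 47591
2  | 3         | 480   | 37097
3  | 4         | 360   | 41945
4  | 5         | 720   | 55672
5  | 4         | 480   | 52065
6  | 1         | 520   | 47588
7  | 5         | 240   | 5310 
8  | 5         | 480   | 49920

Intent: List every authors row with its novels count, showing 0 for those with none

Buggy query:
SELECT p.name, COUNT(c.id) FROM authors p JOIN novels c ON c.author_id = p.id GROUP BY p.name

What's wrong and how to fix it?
Bug: INNER JOIN drops authors rows that have no matching novels rows

Fix: Switch to LEFT JOIN to retain unmatched parent rows

Corrected query:
SELECT p.name, COUNT(c.id) FROM authors p LEFT JOIN novels c ON c.author_id = p.id GROUP BY p.name

Result:
name    | COUNT(c.id)
--------+------------
Atwood  | 0          
Austen  | 3          
Le Guin | 2          
Orwell  | 2          
Tolkien | 1          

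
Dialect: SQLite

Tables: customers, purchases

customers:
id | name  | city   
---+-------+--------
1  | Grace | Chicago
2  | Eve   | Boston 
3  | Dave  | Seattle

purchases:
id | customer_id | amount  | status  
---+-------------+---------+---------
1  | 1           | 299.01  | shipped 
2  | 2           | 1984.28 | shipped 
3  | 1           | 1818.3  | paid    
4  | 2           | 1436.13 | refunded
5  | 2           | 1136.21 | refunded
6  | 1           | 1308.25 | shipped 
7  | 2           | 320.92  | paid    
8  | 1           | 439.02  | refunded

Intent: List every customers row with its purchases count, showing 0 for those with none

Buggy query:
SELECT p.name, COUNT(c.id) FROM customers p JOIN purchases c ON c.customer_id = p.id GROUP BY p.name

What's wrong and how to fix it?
Bug: An inner join excludes parents with zero children

Fix: Switch to LEFT JOIN to retain unmatched parent rows

Corrected query:
SELECT p.name, COUNT(c.id) FROM customers p LEFT JOIN purchases c ON c.customer_id = p.id GROUP BY p.name

Result:
name  | COUNT(c.id)
------+------------
Dave  | 0          
Eve   | 4          
Grace | 4          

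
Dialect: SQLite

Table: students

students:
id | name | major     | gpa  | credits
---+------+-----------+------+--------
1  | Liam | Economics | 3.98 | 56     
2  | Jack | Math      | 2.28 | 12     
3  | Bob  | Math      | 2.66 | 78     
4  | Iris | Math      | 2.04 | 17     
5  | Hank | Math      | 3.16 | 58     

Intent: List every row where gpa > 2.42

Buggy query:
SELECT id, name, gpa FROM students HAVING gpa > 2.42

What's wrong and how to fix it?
Bug: HAVING filters the output of aggregation, but this query has no GROUP BY and no aggregate functions, so SQLite rejects it (HAVING clause on a non-aggregate query); the condition here is per row

Fix: Replace HAVING with WHERE since the condition applies to individual rows

Corrected query:
SELECT id, name, gpa FROM students WHERE gpa > 2.42

Result:
id | name | gpa 
---+------+-----
1  | Liam | 3.98
3  | Bob  | 2.66
5  | Hank | 3.16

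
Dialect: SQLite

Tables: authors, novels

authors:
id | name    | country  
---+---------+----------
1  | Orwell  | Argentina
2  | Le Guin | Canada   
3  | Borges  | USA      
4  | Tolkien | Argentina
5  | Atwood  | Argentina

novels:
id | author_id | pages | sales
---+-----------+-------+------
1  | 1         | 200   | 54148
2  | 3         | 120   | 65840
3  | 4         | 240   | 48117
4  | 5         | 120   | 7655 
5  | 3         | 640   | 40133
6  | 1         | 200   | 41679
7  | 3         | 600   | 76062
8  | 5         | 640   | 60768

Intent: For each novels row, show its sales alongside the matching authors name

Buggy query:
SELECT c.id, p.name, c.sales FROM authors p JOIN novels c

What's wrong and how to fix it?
Bug: JOIN with no ON clause produces a cartesian product; every novels row pairs with every authors row

Fix: Specify the join condition linking the foreign key to the parent id

Corrected query:
SELECT c.id, p.name, c.sales FROM authors p JOIN novels c ON c.author_id = p.id

Result:
id | name    | sales
---+---------+------
1  | Orwell  | 54148
2  | Borges  | 65840
3  | Tolkien | 48117
4  | Atwood  | 7655 
5  | Borges  | 40133
6  | Orwell  | 41679
7  | Borges  | 76062
8  | Atwood  | 60768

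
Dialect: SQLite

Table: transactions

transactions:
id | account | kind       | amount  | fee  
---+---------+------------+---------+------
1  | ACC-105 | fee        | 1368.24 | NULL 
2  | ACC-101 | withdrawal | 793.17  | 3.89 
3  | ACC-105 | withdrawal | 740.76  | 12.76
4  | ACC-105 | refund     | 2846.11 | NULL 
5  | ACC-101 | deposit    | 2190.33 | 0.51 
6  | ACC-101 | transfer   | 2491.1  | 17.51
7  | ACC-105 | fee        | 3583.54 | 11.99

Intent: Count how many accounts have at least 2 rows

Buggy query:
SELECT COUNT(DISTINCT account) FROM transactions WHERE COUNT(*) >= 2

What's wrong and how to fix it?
Bug: WHERE filters individual rows, not groups, so a group-level COUNT is invalid there

Fix: Use a subquery that GROUPs and filters with HAVING, then count its rows

Corrected query:
SELECT COUNT(*) FROM (SELECT account FROM transactions GROUP BY account HAVING COUNT(*) >= 2)

Result:
COUNT(*)
--------
2       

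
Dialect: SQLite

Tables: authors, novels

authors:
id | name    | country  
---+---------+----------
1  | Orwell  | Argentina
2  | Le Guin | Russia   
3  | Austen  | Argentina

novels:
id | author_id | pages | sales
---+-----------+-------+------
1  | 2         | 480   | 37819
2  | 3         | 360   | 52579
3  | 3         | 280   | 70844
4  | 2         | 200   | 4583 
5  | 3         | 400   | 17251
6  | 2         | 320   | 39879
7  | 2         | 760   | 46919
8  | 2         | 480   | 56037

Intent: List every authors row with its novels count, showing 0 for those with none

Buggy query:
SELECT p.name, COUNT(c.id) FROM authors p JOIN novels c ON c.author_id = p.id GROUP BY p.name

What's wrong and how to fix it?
Bug: INNER JOIN drops authors rows that have no matching novels rows

Fix: Use LEFT JOIN so parents without children still appear (COUNT(c.id) gives 0)

Corrected query:
SELECT p.name, COUNT(c.id) FROM authors p LEFT JOIN novels c ON c.author_id = p.id GROUP BY p.name

Result:
name    | COUNT(c.id)
--------+------------
Austen  | 3          
Le Guin | 5          
Orwell  | 0          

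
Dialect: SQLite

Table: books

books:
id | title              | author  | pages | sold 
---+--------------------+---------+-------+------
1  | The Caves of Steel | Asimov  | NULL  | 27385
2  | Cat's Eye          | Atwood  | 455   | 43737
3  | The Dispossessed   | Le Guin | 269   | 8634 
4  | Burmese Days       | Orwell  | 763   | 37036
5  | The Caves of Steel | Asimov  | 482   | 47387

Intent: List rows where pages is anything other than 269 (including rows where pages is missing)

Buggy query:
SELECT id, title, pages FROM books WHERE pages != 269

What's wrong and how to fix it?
Bug: 'pages != 269' is unknown when pages is NULL, so NULL rows are silently excluded

Fix: Add an explicit OR pages IS NULL to include the missing-value rows

Corrected query:
SELECT id, title, pages FROM books WHERE pages != 269 OR pages IS NULL

Result:
id | title              | pages
---+--------------------+------
1  | The Caves of Steel | NULL 
2  | Cat's Eye          | 455  
4  | Burmese Days       | 763  
5  | The Caves of Steel | 482  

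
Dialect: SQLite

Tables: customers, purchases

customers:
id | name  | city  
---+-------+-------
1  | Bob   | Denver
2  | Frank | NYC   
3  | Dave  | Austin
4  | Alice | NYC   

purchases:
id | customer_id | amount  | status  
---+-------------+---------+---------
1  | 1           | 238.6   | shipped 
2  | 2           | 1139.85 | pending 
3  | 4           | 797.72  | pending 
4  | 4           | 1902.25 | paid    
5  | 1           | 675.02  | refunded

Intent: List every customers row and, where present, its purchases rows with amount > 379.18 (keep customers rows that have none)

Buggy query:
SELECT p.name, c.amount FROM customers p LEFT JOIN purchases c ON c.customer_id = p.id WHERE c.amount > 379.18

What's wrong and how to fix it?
Bug: A WHERE condition on the right-hand table after LEFT JOIN drops unmatched parents

Fix: Put 'c.amount > 379.18' in the JOIN's ON clause instead of WHERE

Corrected query:
SELECT p.name, c.amount FROM customers p LEFT JOIN purchases c ON c.customer_id = p.id AND c.amount > 379.18

Result:
name  | amount 
------+--------
Bob   | 675.02 
Frank | 1139.85
Dave  | NULL   
Alice | 797.72 
Alice | 1902.25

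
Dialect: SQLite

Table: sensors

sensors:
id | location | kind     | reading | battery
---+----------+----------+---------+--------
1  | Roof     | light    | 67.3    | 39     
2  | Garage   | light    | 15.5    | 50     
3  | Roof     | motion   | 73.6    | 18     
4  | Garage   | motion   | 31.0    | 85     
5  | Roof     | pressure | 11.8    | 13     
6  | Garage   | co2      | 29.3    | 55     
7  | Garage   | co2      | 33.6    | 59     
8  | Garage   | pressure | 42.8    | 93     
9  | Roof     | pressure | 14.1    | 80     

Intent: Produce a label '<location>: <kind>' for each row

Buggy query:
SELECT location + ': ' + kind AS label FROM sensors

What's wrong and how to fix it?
Bug: SQLite uses || for string concatenation; + coerces text to numbers (yielding 0)

Fix: Replace + with || to concatenate text

Corrected query:
SELECT location || ': ' || kind AS label FROM sensors

Result:
label           
----------------
Roof: light     
Garage: light   
Roof: motion    
Garage: motion  
Roof: pressure  
Garage: co2     
Garage: co2     
Garage: pressure
Roof: pressure  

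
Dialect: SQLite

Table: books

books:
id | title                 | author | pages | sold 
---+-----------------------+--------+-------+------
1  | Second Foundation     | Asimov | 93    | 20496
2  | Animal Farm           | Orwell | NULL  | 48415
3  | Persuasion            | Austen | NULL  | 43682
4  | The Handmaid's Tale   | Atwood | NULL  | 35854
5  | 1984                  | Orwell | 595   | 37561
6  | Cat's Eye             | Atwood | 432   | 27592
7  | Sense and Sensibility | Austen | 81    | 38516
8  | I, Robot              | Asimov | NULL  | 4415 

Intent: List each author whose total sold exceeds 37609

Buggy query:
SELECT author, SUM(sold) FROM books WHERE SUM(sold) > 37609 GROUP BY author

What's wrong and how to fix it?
Bug: Aggregate functions cannot appear in a WHERE clause

Fix: Use HAVING (which filters groups after aggregation) instead of WHERE

Corrected query:
SELECT author, SUM(sold) FROM books GROUP BY author HAVING SUM(sold) > 37609

Result:
author | SUM(sold)
-------+----------
Atwood | 63446    
Austen | 82198    
Orwell | 85976    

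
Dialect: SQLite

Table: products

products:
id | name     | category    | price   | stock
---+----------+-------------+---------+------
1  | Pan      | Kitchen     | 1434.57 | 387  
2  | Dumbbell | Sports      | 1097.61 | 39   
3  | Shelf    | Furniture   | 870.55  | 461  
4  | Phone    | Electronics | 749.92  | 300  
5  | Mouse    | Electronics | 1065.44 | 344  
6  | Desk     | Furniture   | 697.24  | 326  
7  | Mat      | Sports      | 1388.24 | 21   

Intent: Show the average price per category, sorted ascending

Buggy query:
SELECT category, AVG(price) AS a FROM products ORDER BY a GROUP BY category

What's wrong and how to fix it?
Bug: ORDER BY appears before GROUP BY; SQL clause order requires GROUP BY first

Fix: Reorder: SELECT … FROM … GROUP BY … ORDER BY …

Corrected query:
SELECT category, AVG(price) AS a FROM products GROUP BY category ORDER BY a

Result:
category    | a       
------------+---------
Furniture   | 783.895 
Electronics | 907.68  
Sports      | 1242.925
Kitchen     | 1434.57 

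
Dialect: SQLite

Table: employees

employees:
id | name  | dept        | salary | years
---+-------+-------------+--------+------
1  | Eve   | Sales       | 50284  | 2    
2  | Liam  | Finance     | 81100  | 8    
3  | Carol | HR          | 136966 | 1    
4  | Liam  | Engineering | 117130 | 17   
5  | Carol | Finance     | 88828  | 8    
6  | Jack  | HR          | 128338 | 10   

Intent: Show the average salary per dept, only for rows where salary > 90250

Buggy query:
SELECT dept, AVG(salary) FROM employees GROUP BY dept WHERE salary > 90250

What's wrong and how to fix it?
Bug: Row-level WHERE must come before GROUP BY in the clause order

Fix: Place WHERE between FROM and GROUP BY

Corrected query:
SELECT dept, AVG(salary) FROM employees WHERE salary > 90250 GROUP BY dept

Result:
dept        | AVG(salary)
------------+------------
Engineering | 117130     
HR          | 132652     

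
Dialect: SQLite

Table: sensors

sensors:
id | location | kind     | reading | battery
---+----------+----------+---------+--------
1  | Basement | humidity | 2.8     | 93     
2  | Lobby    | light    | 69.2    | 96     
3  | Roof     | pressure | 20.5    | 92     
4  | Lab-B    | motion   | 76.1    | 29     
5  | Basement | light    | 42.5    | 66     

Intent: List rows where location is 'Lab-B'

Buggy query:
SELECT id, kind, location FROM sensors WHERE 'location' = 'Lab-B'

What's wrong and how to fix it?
Bug: 'location' in single quotes is a string literal, not the column; the comparison is literal-vs-literal and never true

Fix: Remove the quotes around the column name (or use double quotes for an identifier)

Corrected query:
SELECT id, kind, location FROM sensors WHERE location = 'Lab-B'

Result:
id | kind   | location
---+--------+---------
4  | motion | Lab-B   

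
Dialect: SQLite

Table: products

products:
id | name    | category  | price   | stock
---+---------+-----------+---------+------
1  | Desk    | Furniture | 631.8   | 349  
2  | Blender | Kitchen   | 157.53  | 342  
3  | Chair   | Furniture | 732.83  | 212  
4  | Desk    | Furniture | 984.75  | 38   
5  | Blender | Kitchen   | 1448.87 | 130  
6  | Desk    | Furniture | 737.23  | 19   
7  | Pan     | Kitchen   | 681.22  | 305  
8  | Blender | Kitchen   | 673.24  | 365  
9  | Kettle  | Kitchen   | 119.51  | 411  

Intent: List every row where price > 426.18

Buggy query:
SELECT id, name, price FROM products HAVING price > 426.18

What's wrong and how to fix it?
Bug: This is a non-aggregate query (no GROUP BY, no aggregates), so in SQLite the HAVING clause is invalid here; a row-level condition belongs in WHERE

Fix: Use WHERE for row-level filtering

Corrected query:
SELECT id, name, price FROM products WHERE price > 426.18

Result:
id | name    | price  
---+---------+--------
1  | Desk    | 631.8  
3  | Chair   | 732.83 
4  | Desk    | 984.75 
5  | Blender | 1448.87
6  | Desk    | 737.23 
7  | Pan     | 681.22 
8  | Blender | 673.24 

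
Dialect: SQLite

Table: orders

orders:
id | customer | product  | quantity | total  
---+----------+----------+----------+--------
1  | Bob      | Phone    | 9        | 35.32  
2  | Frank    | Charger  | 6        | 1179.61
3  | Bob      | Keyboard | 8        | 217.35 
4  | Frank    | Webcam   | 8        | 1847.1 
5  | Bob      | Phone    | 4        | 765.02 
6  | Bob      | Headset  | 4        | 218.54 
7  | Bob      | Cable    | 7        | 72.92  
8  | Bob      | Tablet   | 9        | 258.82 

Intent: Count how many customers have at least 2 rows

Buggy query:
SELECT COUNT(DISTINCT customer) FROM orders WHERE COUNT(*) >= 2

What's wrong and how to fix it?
Bug: COUNT(*) cannot appear in WHERE; the per-group count doesn't exist yet

Fix: Use a subquery that GROUPs and filters with HAVING, then count its rows

Corrected query:
SELECT COUNT(*) FROM (SELECT customer FROM orders GROUP BY customer HAVING COUNT(*) >= 2)

Result:
COUNT(*)
--------
2       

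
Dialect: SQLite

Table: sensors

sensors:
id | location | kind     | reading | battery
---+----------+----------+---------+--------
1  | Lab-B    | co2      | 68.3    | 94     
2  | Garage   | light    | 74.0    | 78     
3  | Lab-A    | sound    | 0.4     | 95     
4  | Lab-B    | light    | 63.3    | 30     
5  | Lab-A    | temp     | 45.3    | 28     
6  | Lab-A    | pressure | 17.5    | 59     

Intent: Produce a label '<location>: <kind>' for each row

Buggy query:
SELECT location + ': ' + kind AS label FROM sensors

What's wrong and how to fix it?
Bug: SQLite uses || for string concatenation; + coerces text to numbers (yielding 0)

Fix: Use the || operator for string concatenation

Corrected query:
SELECT location || ': ' || kind AS label FROM sensors

Result:
label          
---------------
Lab-B: co2     
Garage: light  
Lab-A: sound   
Lab-B: light   
Lab-A: temp    
Lab-A: pressure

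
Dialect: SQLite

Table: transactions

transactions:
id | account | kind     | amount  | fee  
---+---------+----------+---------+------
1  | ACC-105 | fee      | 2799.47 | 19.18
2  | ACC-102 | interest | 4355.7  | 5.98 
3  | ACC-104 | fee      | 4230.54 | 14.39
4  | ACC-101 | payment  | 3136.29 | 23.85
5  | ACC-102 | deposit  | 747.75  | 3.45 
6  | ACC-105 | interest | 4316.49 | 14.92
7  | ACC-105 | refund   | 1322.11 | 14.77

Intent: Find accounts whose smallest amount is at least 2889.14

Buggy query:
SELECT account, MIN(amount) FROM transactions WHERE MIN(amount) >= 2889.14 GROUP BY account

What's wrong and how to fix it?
Bug: Aggregates like MIN are computed per group after WHERE runs

Fix: Replace WHERE with HAVING after the GROUP BY

Corrected query:
SELECT account, MIN(amount) FROM transactions GROUP BY account HAVING MIN(amount) >= 2889.14

Result:
account | MIN(amount)
--------+------------
ACC-101 | 3136.29    
ACC-104 | 4230.54    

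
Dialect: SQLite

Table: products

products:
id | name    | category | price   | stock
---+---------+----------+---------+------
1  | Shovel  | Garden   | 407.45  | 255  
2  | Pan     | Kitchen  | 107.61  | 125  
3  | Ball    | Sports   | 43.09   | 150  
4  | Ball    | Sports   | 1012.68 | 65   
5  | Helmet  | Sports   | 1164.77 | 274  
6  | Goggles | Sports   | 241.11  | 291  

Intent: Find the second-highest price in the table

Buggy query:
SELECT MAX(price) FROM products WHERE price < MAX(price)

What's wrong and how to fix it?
Bug: The inner MAX is an aggregate inside WHERE, which is not allowed

Fix: Put the inner MAX in a scalar subquery

Corrected query:
SELECT MAX(price) FROM products WHERE price < (SELECT MAX(price) FROM products)

Result:
MAX(price)
----------
1012.68   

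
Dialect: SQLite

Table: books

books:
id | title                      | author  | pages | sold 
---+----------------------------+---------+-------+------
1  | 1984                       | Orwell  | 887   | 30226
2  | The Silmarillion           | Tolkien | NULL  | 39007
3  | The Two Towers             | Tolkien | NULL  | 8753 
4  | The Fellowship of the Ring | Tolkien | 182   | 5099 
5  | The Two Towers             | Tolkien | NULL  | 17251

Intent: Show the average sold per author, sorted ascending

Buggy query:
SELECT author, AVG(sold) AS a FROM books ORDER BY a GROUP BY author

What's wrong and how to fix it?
Bug: GROUP BY must precede ORDER BY

Fix: Reorder: SELECT … FROM … GROUP BY … ORDER BY …

Corrected query:
SELECT author, AVG(sold) AS a FROM books GROUP BY author ORDER BY a

Result:
author  | a      
--------+--------
Tolkien | 17527.5
Orwell  | 30226  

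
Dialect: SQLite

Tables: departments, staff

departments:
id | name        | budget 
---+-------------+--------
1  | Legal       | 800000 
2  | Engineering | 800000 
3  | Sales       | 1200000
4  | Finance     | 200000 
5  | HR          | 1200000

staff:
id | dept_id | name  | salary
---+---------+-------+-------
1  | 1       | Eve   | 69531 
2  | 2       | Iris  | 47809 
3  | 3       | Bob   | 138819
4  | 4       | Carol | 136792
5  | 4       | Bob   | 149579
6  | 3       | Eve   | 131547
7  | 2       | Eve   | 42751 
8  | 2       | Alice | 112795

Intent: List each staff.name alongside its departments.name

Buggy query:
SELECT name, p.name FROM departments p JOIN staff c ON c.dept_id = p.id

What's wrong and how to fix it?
Bug: 'name' exists in both joined tables, so the database can't tell which one is meant

Fix: Qualify the column with its table alias (c.name)

Corrected query:
SELECT c.name, p.name FROM departments p JOIN staff c ON c.dept_id = p.id

Result:
name  | name       
------+------------
Eve   | Legal      
Iris  | Engineering
Bob   | Sales      
Carol | Finance    
Bob   | Finance    
Eve   | Sales      
Eve   | Engineering
Alice | Engineering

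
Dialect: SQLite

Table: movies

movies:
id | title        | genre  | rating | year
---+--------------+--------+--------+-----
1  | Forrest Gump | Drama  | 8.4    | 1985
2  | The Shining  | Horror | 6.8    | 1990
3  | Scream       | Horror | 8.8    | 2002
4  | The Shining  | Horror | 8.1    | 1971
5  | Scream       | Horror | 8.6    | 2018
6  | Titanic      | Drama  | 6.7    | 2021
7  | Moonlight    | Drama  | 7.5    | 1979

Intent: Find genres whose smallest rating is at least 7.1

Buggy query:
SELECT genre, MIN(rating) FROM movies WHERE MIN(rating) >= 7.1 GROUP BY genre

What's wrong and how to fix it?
Bug: Aggregates like MIN are computed per group after WHERE runs

Fix: Replace WHERE with HAVING after the GROUP BY

Corrected query:
SELECT genre, MIN(rating) FROM movies GROUP BY genre HAVING MIN(rating) >= 7.1

Result:
(no rows)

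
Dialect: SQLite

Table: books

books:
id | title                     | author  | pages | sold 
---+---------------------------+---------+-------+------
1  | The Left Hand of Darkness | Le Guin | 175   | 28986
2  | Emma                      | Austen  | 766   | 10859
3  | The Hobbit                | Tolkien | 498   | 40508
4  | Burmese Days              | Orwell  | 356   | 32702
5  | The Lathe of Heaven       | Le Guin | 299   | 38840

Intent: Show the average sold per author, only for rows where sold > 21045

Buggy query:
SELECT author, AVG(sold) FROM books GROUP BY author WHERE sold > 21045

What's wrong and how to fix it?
Bug: Row-level WHERE must come before GROUP BY in the clause order

Fix: Place WHERE between FROM and GROUP BY

Corrected query:
SELECT author, AVG(sold) FROM books WHERE sold > 21045 GROUP BY author

Result:
author  | AVG(sold)
--------+----------
Le Guin | 33913    
Orwell  | 32702    
Tolkien | 40508    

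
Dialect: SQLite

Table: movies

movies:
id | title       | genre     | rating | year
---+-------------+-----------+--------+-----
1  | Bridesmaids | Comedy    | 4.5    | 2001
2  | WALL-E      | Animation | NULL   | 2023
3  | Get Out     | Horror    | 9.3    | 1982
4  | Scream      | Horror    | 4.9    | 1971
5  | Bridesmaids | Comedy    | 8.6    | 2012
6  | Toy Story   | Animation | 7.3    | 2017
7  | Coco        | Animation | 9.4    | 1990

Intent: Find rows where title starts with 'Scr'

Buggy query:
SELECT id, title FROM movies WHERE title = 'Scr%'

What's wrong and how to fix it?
Bug: '=' compares the literal string including the % character; pattern matching needs LIKE

Fix: Use LIKE for wildcard pattern matching

Corrected query:
SELECT id, title FROM movies WHERE title LIKE 'Scr%'

Result:
id | title 
---+-------
4  | Scream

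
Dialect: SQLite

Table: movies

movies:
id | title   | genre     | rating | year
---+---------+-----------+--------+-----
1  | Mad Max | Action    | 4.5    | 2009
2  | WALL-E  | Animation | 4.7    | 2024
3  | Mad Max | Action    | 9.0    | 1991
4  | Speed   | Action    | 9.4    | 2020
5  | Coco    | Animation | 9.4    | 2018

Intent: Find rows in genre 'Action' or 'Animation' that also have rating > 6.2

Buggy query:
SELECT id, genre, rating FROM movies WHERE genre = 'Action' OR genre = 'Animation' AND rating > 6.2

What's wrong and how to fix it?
Bug: Without parentheses, AND is evaluated before OR, so the rating filter only applies to the 'Animation' branch

Fix: Add parentheses around the OR so the AND applies to both alternatives

Corrected query:
SELECT id, genre, rating FROM movies WHERE (genre = 'Action' OR genre = 'Animation') AND rating > 6.2

Result:
id | genre     | rating
---+-----------+-------
3  | Action    | 9     
4  | Action    | 9.4   
5  | Animation | 9.4   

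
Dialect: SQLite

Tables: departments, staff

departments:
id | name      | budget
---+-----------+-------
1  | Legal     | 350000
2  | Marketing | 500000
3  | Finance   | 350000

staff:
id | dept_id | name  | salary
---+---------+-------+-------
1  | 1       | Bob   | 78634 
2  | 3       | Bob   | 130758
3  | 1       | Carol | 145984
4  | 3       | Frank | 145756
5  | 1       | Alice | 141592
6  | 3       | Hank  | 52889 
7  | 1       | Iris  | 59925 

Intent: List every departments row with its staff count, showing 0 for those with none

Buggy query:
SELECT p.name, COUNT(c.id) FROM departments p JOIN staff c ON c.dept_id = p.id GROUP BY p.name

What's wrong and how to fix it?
Bug: An inner join excludes parents with zero children

Fix: Switch to LEFT JOIN to retain unmatched parent rows

Corrected query:
SELECT p.name, COUNT(c.id) FROM departments p LEFT JOIN staff c ON c.dept_id = p.id GROUP BY p.name

Result:
name      | COUNT(c.id)
----------+------------
Finance   | 3          
Legal     | 4          
Marketing | 0          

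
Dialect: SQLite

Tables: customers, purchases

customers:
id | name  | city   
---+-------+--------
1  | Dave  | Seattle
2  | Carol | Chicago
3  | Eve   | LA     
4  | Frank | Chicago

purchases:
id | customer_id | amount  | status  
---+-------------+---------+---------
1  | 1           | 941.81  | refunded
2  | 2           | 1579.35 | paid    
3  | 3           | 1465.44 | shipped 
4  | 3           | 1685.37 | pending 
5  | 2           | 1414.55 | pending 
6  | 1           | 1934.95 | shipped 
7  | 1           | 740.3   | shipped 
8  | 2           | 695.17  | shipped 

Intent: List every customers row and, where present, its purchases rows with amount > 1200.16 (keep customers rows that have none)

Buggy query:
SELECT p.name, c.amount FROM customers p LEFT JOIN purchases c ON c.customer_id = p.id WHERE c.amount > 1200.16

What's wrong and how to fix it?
Bug: Filtering c.amount in WHERE discards the NULL rows produced by LEFT JOIN, turning it into an inner join

Fix: Move the right-table condition into the ON clause so unmatched parents are kept

Corrected query:
SELECT p.name, c.amount FROM customers p LEFT JOIN purchases c ON c.customer_id = p.id AND c.amount > 1200.16

Result:
name  | amount 
------+--------
Dave  | 1934.95
Carol | 1414.55
Carol | 1579.35
Eve   | 1465.44
Eve   | 1685.37
Frank | NULL   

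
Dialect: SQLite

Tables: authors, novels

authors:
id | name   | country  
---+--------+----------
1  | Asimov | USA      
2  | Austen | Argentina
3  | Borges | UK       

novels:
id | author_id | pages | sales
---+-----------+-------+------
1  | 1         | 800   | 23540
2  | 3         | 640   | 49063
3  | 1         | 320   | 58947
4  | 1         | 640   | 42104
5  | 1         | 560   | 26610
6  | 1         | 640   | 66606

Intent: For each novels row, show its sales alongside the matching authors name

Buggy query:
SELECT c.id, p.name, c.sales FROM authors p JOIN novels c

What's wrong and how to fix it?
Bug: Missing join condition: each novels row is matched to all authors rows instead of just its own

Fix: Specify the join condition linking the foreign key to the parent id

Corrected query:
SELECT c.id, p.name, c.sales FROM authors p JOIN novels c ON c.author_id = p.id

Result:
id | name   | sales
---+--------+------
1  | Asimov | 23540
2  | Borges | 49063
3  | Asimov | 58947
4  | Asimov | 42104
5  | Asimov | 26610
6  | Asimov | 66606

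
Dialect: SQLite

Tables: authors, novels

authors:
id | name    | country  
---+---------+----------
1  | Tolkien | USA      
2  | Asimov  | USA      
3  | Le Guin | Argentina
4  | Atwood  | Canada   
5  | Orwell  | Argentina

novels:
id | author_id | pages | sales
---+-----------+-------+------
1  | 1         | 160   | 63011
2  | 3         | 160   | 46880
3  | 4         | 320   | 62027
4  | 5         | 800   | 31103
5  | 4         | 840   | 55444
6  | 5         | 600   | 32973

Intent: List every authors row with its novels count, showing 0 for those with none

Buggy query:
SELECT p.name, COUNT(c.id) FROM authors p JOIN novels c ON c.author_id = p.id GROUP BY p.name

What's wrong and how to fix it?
Bug: An inner join excludes parents with zero children

Fix: Use LEFT JOIN so parents without children still appear (COUNT(c.id) gives 0)

Corrected query:
SELECT p.name, COUNT(c.id) FROM authors p LEFT JOIN novels c ON c.author_id = p.id GROUP BY p.name

Result:
name    | COUNT(c.id)
--------+------------
Asimov  | 0          
Atwood  | 2          
Le Guin | 1          
Orwell  | 2          
Tolkien | 1          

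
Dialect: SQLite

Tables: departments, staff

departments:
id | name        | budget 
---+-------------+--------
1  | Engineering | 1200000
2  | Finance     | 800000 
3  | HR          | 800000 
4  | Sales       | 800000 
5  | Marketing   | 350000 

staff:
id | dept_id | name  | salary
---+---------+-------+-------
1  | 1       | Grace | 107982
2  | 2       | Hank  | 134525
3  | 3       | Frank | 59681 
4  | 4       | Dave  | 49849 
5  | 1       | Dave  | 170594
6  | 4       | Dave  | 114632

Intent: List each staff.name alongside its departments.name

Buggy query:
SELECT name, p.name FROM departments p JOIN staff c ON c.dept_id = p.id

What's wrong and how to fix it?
Bug: Both tables have a 'name' column; the unqualified reference is ambiguous

Fix: Qualify the column with its table alias (c.name)

Corrected query:
SELECT c.name, p.name FROM departments p JOIN staff c ON c.dept_id = p.id

Result:
name  | name       
------+------------
Grace | Engineering
Hank  | Finance    
Frank | HR         
Dave  | Sales      
Dave  | Engineering
Dave  | Sales      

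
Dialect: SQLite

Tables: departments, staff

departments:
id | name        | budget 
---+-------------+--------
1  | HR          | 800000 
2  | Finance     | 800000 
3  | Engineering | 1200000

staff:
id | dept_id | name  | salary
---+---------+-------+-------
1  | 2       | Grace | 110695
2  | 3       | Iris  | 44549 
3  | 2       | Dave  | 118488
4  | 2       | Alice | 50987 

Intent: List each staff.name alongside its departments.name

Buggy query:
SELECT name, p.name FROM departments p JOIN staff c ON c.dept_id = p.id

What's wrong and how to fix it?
Bug: Both tables have a 'name' column; the unqualified reference is ambiguous

Fix: Qualify the column with its table alias (c.name)

Corrected query:
SELECT c.name, p.name FROM departments p JOIN staff c ON c.dept_id = p.id

Result:
name  | name       
------+------------
Grace | Finance    
Iris  | Engineering
Dave  | Finance    
Alice | Finance    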